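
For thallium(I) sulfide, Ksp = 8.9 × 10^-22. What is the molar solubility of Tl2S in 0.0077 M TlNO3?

Tl2S(s) ⇌ 2 Tl^+(aq) + S^2-(aq)
Ksp = [Tl^+]^2[S^2-]
Let s be the molar solubility in this solution. [Tl^+] = 0.0077 + 2s ≈ 0.0077, [S^2-] = s (common-ion effect: Tl^+ is already 0.0077 M).
Ksp ≈ (0.0077)^2 × s
s = 1.5 × 10^-17 M
Check: 2s = 3.0 x 10^-17 ≪ 0.0077, so the approximation is valid.

s = 1.5e-17 M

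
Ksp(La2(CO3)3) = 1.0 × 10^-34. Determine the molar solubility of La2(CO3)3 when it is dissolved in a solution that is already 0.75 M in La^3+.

s = 1.9 x 10^-12 M

La2(CO3)3(s) ⇌ 2 La^3+ + 3 CO3^2-
Ksp = [La^3+]^2[CO3^2-]^3
Let s = moles of La2(CO3)3 that dissolve per litre. [La^3+] = 0.75 + 2s ≈ 0.75, [CO3^2-] = 3s (Ksp is small, so little additional dissolves).
Ksp ≈ (0.75)^2 × (3s)^3
s = 1.9 x 10^-12 M
Check: 2s = 3.7 × 10^-12 ≪ 0.75, so the approximation is valid.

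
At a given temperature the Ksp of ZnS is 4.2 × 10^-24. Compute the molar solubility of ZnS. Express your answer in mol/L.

s = 2.0e-12 M

ZnS(s) ⇌ Zn^2+(aq) + S^2-(aq)
Ksp = [Zn^2+][S^2-]
Let s = molar solubility. Then [Zn^2+] = s and [S^2-] = s.
Ksp = (s)(s) = s^2
s = (4.2 × 10^-24)^(1/2) = 2.0 x 10^-12 M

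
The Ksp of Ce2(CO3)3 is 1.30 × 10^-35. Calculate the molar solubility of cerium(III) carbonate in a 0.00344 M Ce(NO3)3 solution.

Ce2(CO3)3(s) <=> 2 Ce^3+(aq) + 3 CO3^2-(aq)
Ksp = [Ce^3+]^2[CO3^2-]^3
Let s be the molar solubility in this solution. [Ce^3+] = 0.00344 + 2s ≈ 0.00344, [CO3^2-] = 3s (Ksp is small, so little additional dissolves).
Ksp ≈ (0.00344)^2 × (3s)^3
s = 3.44 × 10^-11 M
Check: 2s = 6.9 × 10^-11 ≪ 0.00344, so the approximation is valid.

s ≈ 3.44 x 10^-11 M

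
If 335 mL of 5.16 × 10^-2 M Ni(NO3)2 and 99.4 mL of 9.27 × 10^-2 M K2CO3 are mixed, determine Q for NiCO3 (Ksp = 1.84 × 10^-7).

Q ≈ 8.44 x 10^-4

Total volume = 335 + 99.4 = 434.4 mL.
[Ni^2+] = 5.16 x 10^-2 × (335/434.4) = 3.979 × 10^-2 M
[CO3^2-] = 9.27 x 10^-2 × (99.4/434.4) = 2.121 × 10^-2 M
NiCO3(s) <=> Ni^2+ + CO3^2-, so Q = [Ni^2+][CO3^2-]
Q = (3.979 × 10^-2)(2.121 x 10^-2) = 8.44 × 10^-4
Q > Ksp, so NiCO3 will precipitate.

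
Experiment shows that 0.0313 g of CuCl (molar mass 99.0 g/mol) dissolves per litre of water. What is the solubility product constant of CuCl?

Ksp ≈ 1.00 × 10^-7

Molar solubility s = (3.13 × 10^-2 g/L) / (99.0 g/mol) = 3.162 × 10^-4 M.
CuCl(s) ⇌ Cu^+ + Cl^-
Let s = molar solubility. Then [Cu^+] = s and [Cl^-] = s.
Ksp = [Cu^+][Cl^-]
Ksp = s × s = s^2
Ksp = (3.162 × 10^-4)^2 = 1.00 × 10^-7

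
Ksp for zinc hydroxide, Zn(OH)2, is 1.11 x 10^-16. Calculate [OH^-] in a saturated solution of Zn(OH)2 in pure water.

[OH^-] = 6.06e-6 M

Zn(OH)2(s) ⇌ Zn^2+(aq) + 2 OH^-(aq)
Ksp = [Zn^2+][OH^-]^2
If s mol/L of Zn(OH)2 dissolves, [Zn^2+] = s and [OH^-] = 2s.
Ksp = s(2s)^2 = 4s^3
s^3 = 1.11 x 10^-16 / 4, so s = 3.028 × 10^-6 M
[OH^-] = 2s = 6.06 × 10^-6 M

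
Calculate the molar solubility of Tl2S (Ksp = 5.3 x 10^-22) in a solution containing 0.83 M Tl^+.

Tl2S(s) <=> 2 Tl^+(aq) + S^2-(aq)
Ksp = [Tl^+]^2[S^2-]
Let s = moles of Tl2S that dissolve per litre. [Tl^+] = 0.83 + 2s ≈ 0.83, [S^2-] = s (Ksp is small, so little additional dissolves).
Ksp ≈ (0.83)^2 × s
s = 7.7 × 10^-22 M
Check: 2s = 1.5 × 10^-21 ≪ 0.83, so the approximation is valid.

s ≈ 7.7 x 10^-22 M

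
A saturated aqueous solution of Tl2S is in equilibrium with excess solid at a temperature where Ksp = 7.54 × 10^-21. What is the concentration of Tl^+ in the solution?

Tl2S(s) ⇌ 2 Tl^+(aq) + S^2-(aq)
Ksp = [Tl^+]^2[S^2-]
Let s = molar solubility. Then [Tl^+] = 2s and [S^2-] = s.
Substituting: Ksp = (2s)^2s = 4s^3
Solving, s = (7.54 × 10^-21/4)^(1/3) = 1.235 × 10^-7 M
[Tl^+] = 2s = 2.47 × 10^-7 M

[Tl^+] = 2.47e-7 M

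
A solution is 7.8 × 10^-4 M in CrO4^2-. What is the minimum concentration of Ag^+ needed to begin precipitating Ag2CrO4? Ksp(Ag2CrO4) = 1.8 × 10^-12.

Ag2CrO4(s) <=> 2 Ag^+ + CrO4^2-
Ksp = [Ag^+]^2[CrO4^2-]
Precipitation begins when Q = Ksp. With [CrO4^2-] = 7.8 × 10^-4 M:
1.8 × 10^-12 = (7.8 × 10^-4) × [Ag^+]^2
[Ag^+] = (1.8 × 10^-12 / 7.8 × 10^-4)^(1/2) = 4.8 × 10^-5 M

[Ag^+] ≈ 4.8 × 10^-5 M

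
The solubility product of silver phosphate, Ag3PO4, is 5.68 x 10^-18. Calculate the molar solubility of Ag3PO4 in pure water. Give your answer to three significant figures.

2.14e-5 M

Ag3PO4(s) ⇌ 3 Ag^+ + PO4^3-
Ksp = [Ag^+]^3[PO4^3-]
With molar solubility s: [Ag^+] = 3s, [PO4^3-] = s.
Ksp = (3s)^3s = 27s^4
s^4 = 5.68 x 10^-18 / 27, so s = 2.14 × 10^-5 M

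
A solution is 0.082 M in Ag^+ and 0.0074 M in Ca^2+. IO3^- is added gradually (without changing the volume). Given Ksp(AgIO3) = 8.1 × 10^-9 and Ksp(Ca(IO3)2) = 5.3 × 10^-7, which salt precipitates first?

AgIO3

Each salt begins to precipitate when Q = Ksp, i.e. when [IO3^-] reaches its threshold.
For AgIO3: 8.1 × 10^-9 = 0.082 × [IO3^-]  ⇒  [IO3^-] = 9.9 × 10^-8 M.
For Ca(IO3)2: 5.3 × 10^-7 = 0.0074 × [IO3^-]^2  ⇒  [IO3^-] = 8.5 × 10^-3 M.
The salt with the lower threshold [IO3^-] precipitates first: AgIO3.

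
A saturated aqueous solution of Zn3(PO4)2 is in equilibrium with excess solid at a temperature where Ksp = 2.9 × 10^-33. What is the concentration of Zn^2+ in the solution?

[Zn^2+] = 3.7 x 10^-7 M

Zn3(PO4)2(s) ⇌ 3 Zn^2+(aq) + 2 PO4^3-(aq)
Ksp = [Zn^2+]^3[PO4^3-]^2
Let s = molar solubility. Then [Zn^2+] = 3s and [PO4^3-] = 2s.
So Ksp = (3s)^3 × (2s)^2 = 108s^5
Solving, s = (2.9 × 10^-33/108)^(1/5) = 1.22 × 10^-7 M
[Zn^2+] = 3s = 3.7 × 10^-7 M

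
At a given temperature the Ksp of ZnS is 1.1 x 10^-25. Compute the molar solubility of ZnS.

s ≈ 3.3 × 10^-13 M

ZnS(s) ⇌ Zn^2+ + S^2-
Ksp = [Zn^2+][S^2-]
For each mole of ZnS that dissolves: [Zn^2+] = s, [S^2-] = s.
Ksp = s^2
s = √(1.1 x 10^-25) = 3.3 × 10^-13 M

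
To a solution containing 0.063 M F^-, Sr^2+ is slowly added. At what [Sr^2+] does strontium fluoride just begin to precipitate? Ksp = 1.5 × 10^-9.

[Sr^2+] = 3.8 × 10^-7 M

SrF2(s) ⇌ Sr^2+(aq) + 2 F^-(aq)
Ksp = [Sr^2+][F^-]^2
Precipitation begins when Q = Ksp. With [F^-] = 0.063 M:
1.5 × 10^-9 = (0.063)^2 × [Sr^2+]
[Sr^2+] = (1.5 × 10^-9 / 3.97 × 10^-3) = 3.8 × 10^-7 M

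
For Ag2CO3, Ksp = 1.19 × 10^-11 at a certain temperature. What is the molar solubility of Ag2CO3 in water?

s ≈ 1.44 × 10^-4 M

Ag2CO3(s) <=> 2 Ag^+(aq) + CO3^2-(aq)
Ksp = [Ag^+]^2[CO3^2-]
Let s = molar solubility. Then [Ag^+] = 2s and [CO3^2-] = s.
Ksp = (2s)^2s = 4s^3
Solving, s = (1.19 × 10^-11/4)^(1/3) = 1.44 x 10^-4 M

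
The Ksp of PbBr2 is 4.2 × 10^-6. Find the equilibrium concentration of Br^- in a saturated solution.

2.0 × 10^-2 M

PbBr2(s) ⇌ Pb^2+(aq) + 2 Br^-(aq)
Ksp = [Pb^2+][Br^-]^2
With molar solubility s: [Pb^2+] = s, [Br^-] = 2s.
Substituting: Ksp = s(2s)^2 = 4s^3
s = (4.2 × 10^-6 / 4)^(1/3) = 1.02 × 10^-2 M
[Br^-] = 2s = 2.0 × 10^-2 M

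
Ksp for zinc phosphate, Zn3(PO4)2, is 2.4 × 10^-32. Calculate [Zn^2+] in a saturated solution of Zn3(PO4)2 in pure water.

Zn3(PO4)2(s) ⇌ 3 Zn^2+ + 2 PO4^3-
Ksp = [Zn^2+]^3[PO4^3-]^2
If s mol/L of Zn3(PO4)2 dissolves, [Zn^2+] = 3s and [PO4^3-] = 2s.
Substituting: Ksp = (3s)^3(2s)^2 = 108s^5
s = (2.4 × 10^-32 / 108)^(1/5) = 1.86 × 10^-7 M
[Zn^2+] = 3s = 5.6 × 10^-7 M

[Zn^2+] = 5.6e-7 M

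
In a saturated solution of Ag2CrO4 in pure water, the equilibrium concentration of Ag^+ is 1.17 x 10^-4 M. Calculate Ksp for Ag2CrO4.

8.01 x 10^-13

Ag2CrO4(s) <=> 2 Ag^+ + CrO4^2-
Stoichiometry gives [CrO4^2-] = (1/2)[Ag^+] = 5.850 × 10^-5 M.
Ksp = [Ag^+]^2[CrO4^2-]
Ksp = (1.17 × 10^-4)^2 × 5.850 × 10^-5 = 8.01 x 10^-13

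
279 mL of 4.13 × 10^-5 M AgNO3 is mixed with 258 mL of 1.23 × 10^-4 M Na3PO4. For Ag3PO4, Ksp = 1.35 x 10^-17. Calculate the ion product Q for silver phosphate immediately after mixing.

Total volume = 279 + 258 = 537 mL.
[Ag^+] = 4.13 x 10^-5 × (279/537) = 2.146 × 10^-5 M
[PO4^3-] = 1.23 × 10^-4 × (258/537) = 5.909 x 10^-5 M
Ag3PO4(s) ⇌ 3 Ag^+(aq) + PO4^3-(aq), so Q = [Ag^+]^3[PO4^3-]
Q = (2.146 x 10^-5)^3(5.909 x 10^-5) = 5.84 x 10^-19
Q < Ksp, so no precipitate of Ag3PO4 forms.

5.84 × 10^-19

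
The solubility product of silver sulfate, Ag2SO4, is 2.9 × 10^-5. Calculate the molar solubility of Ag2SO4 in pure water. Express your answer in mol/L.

s ≈ 0.019 M

Ag2SO4(s) <=> 2 Ag^+(aq) + SO4^2-(aq)
Ksp = [Ag^+]^2[SO4^2-]
With molar solubility s: [Ag^+] = 2s, [SO4^2-] = s.
Ksp = (2s)^2s = 4s^3
Solving, s = (2.9 × 10^-5/4)^(1/3) = 1.9 × 10^-2 M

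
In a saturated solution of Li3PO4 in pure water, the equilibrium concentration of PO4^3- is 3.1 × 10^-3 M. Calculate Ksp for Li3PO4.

Li3PO4(s) ⇌ 3 Li^+ + PO4^3-
Stoichiometry gives [Li^+] = (3/1)[PO4^3-] = 9.30 × 10^-3 M.
Ksp = [Li^+]^3[PO4^3-]
Ksp = (9.30 × 10^-3)^3 × 3.1 × 10^-3 = 2.5 x 10^-9

Ksp ≈ 2.5 x 10^-9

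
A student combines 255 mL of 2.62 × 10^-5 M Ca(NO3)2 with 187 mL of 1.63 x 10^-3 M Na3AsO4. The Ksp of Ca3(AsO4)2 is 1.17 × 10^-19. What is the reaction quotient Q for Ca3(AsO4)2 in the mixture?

Total volume = 255 + 187 = 442 mL.
[Ca^2+] = 2.62 × 10^-5 × (255/442) = 1.512 × 10^-5 M
[AsO4^3-] = 1.63 x 10^-3 × (187/442) = 6.896 × 10^-4 M
Ca3(AsO4)2(s) <=> 3 Ca^2+ + 2 AsO4^3-, so Q = [Ca^2+]^3[AsO4^3-]^2
Q = (1.512 x 10^-5)^3(6.896 × 10^-4)^2 = 1.64 × 10^-21
Q < Ksp, so no precipitate of Ca3(AsO4)2 forms.

Q = 1.64 × 10^-21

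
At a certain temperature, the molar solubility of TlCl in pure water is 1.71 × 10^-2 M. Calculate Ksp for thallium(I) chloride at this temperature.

TlCl(s) <=> Tl^+(aq) + Cl^-(aq)
If s mol/L of TlCl dissolves, [Tl^+] = s and [Cl^-] = s.
Ksp = [Tl^+][Cl^-]
Ksp = s × s = s^2
Ksp = (1.71 x 10^-2)^2 = 2.92 × 10^-4

2.92 x 10^-4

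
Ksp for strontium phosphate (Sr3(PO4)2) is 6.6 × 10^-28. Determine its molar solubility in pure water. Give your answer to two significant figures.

s ≈ 1.4 × 10^-6 M

Sr3(PO4)2(s) <=> 3 Sr^2+ + 2 PO4^3-
Ksp = [Sr^2+]^3[PO4^3-]^2
For each mole of Sr3(PO4)2 that dissolves: [Sr^2+] = 3s, [PO4^3-] = 2s.
So Ksp = (3s)^3 × (2s)^2 = 108s^5
Solving, s = (6.6 × 10^-28/108)^(1/5) = 1.4 × 10^-6 M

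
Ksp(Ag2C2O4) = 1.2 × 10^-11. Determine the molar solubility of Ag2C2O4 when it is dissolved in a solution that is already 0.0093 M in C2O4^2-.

Ag2C2O4(s) ⇌ 2 Ag^+ + C2O4^2-
Ksp = [Ag^+]^2[C2O4^2-]
Let s be the molar solubility in this solution. [Ag^+] = 2s, [C2O4^2-] = 0.0093 + s ≈ 0.0093 (common-ion effect: C2O4^2- is already 0.0093 M).
Ksp ≈ (2s)^2 × 0.0093
s = 1.8 × 10^-5 M
Check: s = 1.8 × 10^-5 ≪ 0.0093, so the approximation is valid.

s ≈ 1.8 × 10^-5 M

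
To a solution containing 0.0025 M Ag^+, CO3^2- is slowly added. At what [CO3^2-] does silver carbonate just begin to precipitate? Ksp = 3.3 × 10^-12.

Ag2CO3(s) ⇌ 2 Ag^+ + CO3^2-
Ksp = [Ag^+]^2[CO3^2-]
Precipitation begins when Q = Ksp. With [Ag^+] = 0.0025 M:
3.3 × 10^-12 = (0.0025)^2 × [CO3^2-]
[CO3^2-] = (3.3 × 10^-12 / 6.25 × 10^-6) = 5.3 × 10^-7 M

5.3e-7 M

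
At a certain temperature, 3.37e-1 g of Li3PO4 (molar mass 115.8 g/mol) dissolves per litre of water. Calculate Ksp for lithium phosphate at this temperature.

Ksp ≈ 1.94e-9

Molar solubility s = (3.37 × 10^-1 g/L) / (115.8 g/mol) = 2.910 × 10^-3 M.
Li3PO4(s) ⇌ 3 Li^+(aq) + PO4^3-(aq)
With molar solubility s: [Li^+] = 3s, [PO4^3-] = s.
Ksp = [Li^+]^3[PO4^3-]
So Ksp = (3s)^3 × s = 27s^4
Ksp = 27 × (2.910 x 10^-3)^4 = 1.94 x 10^-9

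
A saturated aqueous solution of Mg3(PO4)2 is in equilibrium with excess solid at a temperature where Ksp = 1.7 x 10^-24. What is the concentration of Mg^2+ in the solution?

[Mg^2+] ≈ 2.1 × 10^-5 M

Mg3(PO4)2(s) ⇌ 3 Mg^2+ + 2 PO4^3-
Ksp = [Mg^2+]^3[PO4^3-]^2
For each mole of Mg3(PO4)2 that dissolves: [Mg^2+] = 3s, [PO4^3-] = 2s.
Substituting: Ksp = (3s)^3(2s)^2 = 108s^5
s = (1.7 x 10^-24 / 108)^(1/5) = 6.91 × 10^-6 M
[Mg^2+] = 3s = 2.1 x 10^-5 M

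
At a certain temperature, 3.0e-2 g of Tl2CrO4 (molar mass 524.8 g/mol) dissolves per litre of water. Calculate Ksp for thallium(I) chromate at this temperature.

Ksp = 7.5e-13

Molar solubility s = (3.0 × 10^-2 g/L) / (524.8 g/mol) = 5.72 × 10^-5 M.
Tl2CrO4(s) ⇌ 2 Tl^+(aq) + CrO4^2-(aq)
If s mol/L of Tl2CrO4 dissolves, [Tl^+] = 2s and [CrO4^2-] = s.
Ksp = [Tl^+]^2[CrO4^2-]
Ksp = (2s)^2s = 4s^3
With s = 5.72 × 10^-5: Ksp = 7.5 × 10^-13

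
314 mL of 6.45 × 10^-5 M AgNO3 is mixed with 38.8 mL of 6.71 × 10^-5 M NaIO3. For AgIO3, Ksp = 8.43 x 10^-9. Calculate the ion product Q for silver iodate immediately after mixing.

Total volume = 314 + 38.8 = 352.8 mL.
[Ag^+] = 6.45 × 10^-5 × (314/352.8) = 5.741 × 10^-5 M
[IO3^-] = 6.71 x 10^-5 × (38.8/352.8) = 7.379 × 10^-6 M
AgIO3(s) ⇌ Ag^+(aq) + IO3^-(aq), so Q = [Ag^+][IO3^-]
Q = (5.741 × 10^-5)(7.379 × 10^-6) = 4.24 x 10^-10
Q < Ksp, so no precipitate of AgIO3 forms.

Q ≈ 4.24e-10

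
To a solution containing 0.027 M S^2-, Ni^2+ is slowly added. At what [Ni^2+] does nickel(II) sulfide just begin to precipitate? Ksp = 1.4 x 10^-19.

5.2 × 10^-18 M

NiS(s) <=> Ni^2+ + S^2-
Ksp = [Ni^2+][S^2-]
Precipitation begins when Q = Ksp. With [S^2-] = 0.027 M:
1.4 x 10^-19 = (0.027) × [Ni^2+]
[Ni^2+] = (1.4 x 10^-19 / 2.7 × 10^-2) = 5.2 × 10^-18 M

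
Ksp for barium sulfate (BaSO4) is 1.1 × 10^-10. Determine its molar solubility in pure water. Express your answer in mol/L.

s = 1.0 × 10^-5 M

BaSO4(s) ⇌ Ba^2+ + SO4^2-
Ksp = [Ba^2+][SO4^2-]
Let s = molar solubility. Then [Ba^2+] = s and [SO4^2-] = s.
Ksp = s^2
s = (1.1 × 10^-10)^(1/2) = 1.0 × 10^-5 M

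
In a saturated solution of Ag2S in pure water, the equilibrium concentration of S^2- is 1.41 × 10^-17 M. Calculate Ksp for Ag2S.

Ag2S(s) ⇌ 2 Ag^+(aq) + S^2-(aq)
Stoichiometry gives [Ag^+] = (2/1)[S^2-] = 2.820 x 10^-17 M.
Ksp = [Ag^+]^2[S^2-]
Ksp = (2.820 x 10^-17)^2 × 1.41 × 10^-17 = 1.12 × 10^-50

Ksp ≈ 1.12e-50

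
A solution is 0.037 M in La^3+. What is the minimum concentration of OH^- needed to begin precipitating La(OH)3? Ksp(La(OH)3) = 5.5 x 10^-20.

La(OH)3(s) ⇌ La^3+ + 3 OH^-
Ksp = [La^3+][OH^-]^3
Precipitation begins when Q = Ksp. With [La^3+] = 0.037 M:
5.5 x 10^-20 = (0.037) × [OH^-]^3
[OH^-] = (5.5 x 10^-20 / 3.7 x 10^-2)^(1/3) = 1.1 × 10^-6 M

[OH^-] ≈ 1.1 × 10^-6 M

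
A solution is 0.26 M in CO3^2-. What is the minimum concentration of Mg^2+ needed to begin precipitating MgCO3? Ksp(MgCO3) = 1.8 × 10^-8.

[Mg^2+] = 6.9 × 10^-8 M

MgCO3(s) ⇌ Mg^2+(aq) + CO3^2-(aq)
Ksp = [Mg^2+][CO3^2-]
Precipitation begins when Q = Ksp. With [CO3^2-] = 0.26 M:
1.8 × 10^-8 = (0.26) × [Mg^2+]
[Mg^2+] = (1.8 × 10^-8 / 2.6 × 10^-1) = 6.9 × 10^-8 M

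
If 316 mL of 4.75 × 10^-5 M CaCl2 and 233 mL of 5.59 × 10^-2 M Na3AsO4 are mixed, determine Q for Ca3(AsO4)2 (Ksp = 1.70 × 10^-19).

Q ≈ 1.15e-17

Total volume = 316 + 233 = 549 mL.
[Ca^2+] = 4.75 × 10^-5 × (316/549) = 2.734 x 10^-5 M
[AsO4^3-] = 5.59 × 10^-2 × (233/549) = 2.372 × 10^-2 M
Ca3(AsO4)2(s) <=> 3 Ca^2+ + 2 AsO4^3-, so Q = [Ca^2+]^3[AsO4^3-]^2
Q = (2.734 x 10^-5)^3(2.372 × 10^-2)^2 = 1.15 × 10^-17
Q > Ksp, so Ca3(AsO4)2 will precipitate.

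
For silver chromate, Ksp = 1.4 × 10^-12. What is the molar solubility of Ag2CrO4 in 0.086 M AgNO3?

Ag2CrO4(s) ⇌ 2 Ag^+ + CrO4^2-
Ksp = [Ag^+]^2[CrO4^2-]
If s mol/L dissolves here, [Ag^+] = 0.086 + 2s ≈ 0.086, [CrO4^2-] = s (since Ag^+ from AgNO3 dominates).
Ksp ≈ (0.086)^2 × s
s = 1.9 x 10^-10 M
Check: 2s = 3.8 × 10^-10 ≪ 0.086, so the approximation is valid.

s ≈ 1.9 × 10^-10 M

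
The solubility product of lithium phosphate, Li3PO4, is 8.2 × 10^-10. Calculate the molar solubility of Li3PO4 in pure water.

s ≈ 2.3 × 10^-3 M

Li3PO4(s) ⇌ 3 Li^+(aq) + PO4^3-(aq)
Ksp = [Li^+]^3[PO4^3-]
Let s = molar solubility. Then [Li^+] = 3s and [PO4^3-] = s.
So Ksp = (3s)^3 × s = 27s^4
s^4 = 8.2 × 10^-10 / 27, so s = 2.3 x 10^-3 M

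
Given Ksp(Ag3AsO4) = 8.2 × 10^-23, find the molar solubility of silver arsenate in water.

1.3 × 10^-6 M

Ag3AsO4(s) ⇌ 3 Ag^+ + AsO4^3-
Ksp = [Ag^+]^3[AsO4^3-]
Let s = molar solubility. Then [Ag^+] = 3s and [AsO4^3-] = s.
Substituting: Ksp = (3s)^3s = 27s^4
s = (8.2 × 10^-23 / 27)^(1/4) = 1.3 x 10^-6 M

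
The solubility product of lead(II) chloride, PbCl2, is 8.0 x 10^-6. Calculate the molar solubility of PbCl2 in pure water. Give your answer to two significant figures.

s ≈ 0.013 M

PbCl2(s) ⇌ Pb^2+(aq) + 2 Cl^-(aq)
Ksp = [Pb^2+][Cl^-]^2
If s mol/L of PbCl2 dissolves, [Pb^2+] = s and [Cl^-] = 2s.
Substituting: Ksp = s(2s)^2 = 4s^3
s = (8.0 x 10^-6 / 4)^(1/3) = 1.3 × 10^-2 M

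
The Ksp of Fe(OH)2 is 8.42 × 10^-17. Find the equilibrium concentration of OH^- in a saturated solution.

Fe(OH)2(s) ⇌ Fe^2+ + 2 OH^-
Ksp = [Fe^2+][OH^-]^2
For each mole of Fe(OH)2 that dissolves: [Fe^2+] = s, [OH^-] = 2s.
Ksp = s(2s)^2 = 4s^3
s = (8.42 × 10^-17 / 4)^(1/3) = 2.761 × 10^-6 M
[OH^-] = 2s = 5.52 × 10^-6 M

5.52 × 10^-6 M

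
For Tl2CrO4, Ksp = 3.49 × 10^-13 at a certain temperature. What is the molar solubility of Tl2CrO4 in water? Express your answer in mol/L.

4.44 × 10^-5 M

Tl2CrO4(s) ⇌ 2 Tl^+(aq) + CrO4^2-(aq)
Ksp = [Tl^+]^2[CrO4^2-]
With molar solubility s: [Tl^+] = 2s, [CrO4^2-] = s.
So Ksp = (2s)^2 × s = 4s^3
s = (3.49 × 10^-13 / 4)^(1/3) = 4.44 x 10^-5 M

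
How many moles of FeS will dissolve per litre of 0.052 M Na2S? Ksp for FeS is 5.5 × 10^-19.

s = 1.1 × 10^-17 M

FeS(s) <=> Fe^2+(aq) + S^2-(aq)
Ksp = [Fe^2+][S^2-]
Let s be the molar solubility in this solution. [Fe^2+] = s, [S^2-] = 0.052 + s ≈ 0.052 (Ksp is small, so little additional dissolves).
Ksp ≈ s × 0.052
s = 1.1 × 10^-17 M
Check: s = 1.1 × 10^-17 ≪ 0.052, so the approximation is valid.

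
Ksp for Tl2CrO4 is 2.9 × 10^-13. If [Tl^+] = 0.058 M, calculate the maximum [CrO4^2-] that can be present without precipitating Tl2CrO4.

Tl2CrO4(s) <=> 2 Tl^+ + CrO4^2-
Ksp = [Tl^+]^2[CrO4^2-]
Precipitation begins when Q = Ksp. With [Tl^+] = 0.058 M:
2.9 × 10^-13 = (0.058)^2 × [CrO4^2-]
[CrO4^2-] = (2.9 × 10^-13 / 3.36 × 10^-3) = 8.6 × 10^-11 M

[CrO4^2-] = 8.6 × 10^-11 M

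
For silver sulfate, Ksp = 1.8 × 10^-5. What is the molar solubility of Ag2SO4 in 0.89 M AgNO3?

Ag2SO4(s) ⇌ 2 Ag^+(aq) + SO4^2-(aq)
Ksp = [Ag^+]^2[SO4^2-]
Let s be the molar solubility in this solution. [Ag^+] = 0.89 + 2s ≈ 0.89, [SO4^2-] = s (Ksp is small, so little additional dissolves).
Ksp ≈ (0.89)^2 × s
s = 2.3 x 10^-5 M
Check: 2s = 4.5 x 10^-5 ≪ 0.89, so the approximation is valid.

2.3 x 10^-5 M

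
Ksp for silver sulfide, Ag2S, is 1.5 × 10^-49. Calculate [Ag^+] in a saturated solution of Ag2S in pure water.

6.7 × 10^-17 M

Ag2S(s) ⇌ 2 Ag^+ + S^2-
Ksp = [Ag^+]^2[S^2-]
Let s = molar solubility. Then [Ag^+] = 2s and [S^2-] = s.
Ksp = (2s)^2s = 4s^3
s = (1.5 × 10^-49 / 4)^(1/3) = 3.35 × 10^-17 M
[Ag^+] = 2s = 6.7 x 10^-17 M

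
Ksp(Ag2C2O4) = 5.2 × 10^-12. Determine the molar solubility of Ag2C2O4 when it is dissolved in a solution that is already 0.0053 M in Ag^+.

1.9 x 10^-7 M

Ag2C2O4(s) ⇌ 2 Ag^+(aq) + C2O4^2-(aq)
Ksp = [Ag^+]^2[C2O4^2-]
Let s be the molar solubility in this solution. [Ag^+] = 0.0053 + 2s ≈ 0.0053, [C2O4^2-] = s (common-ion effect: Ag^+ is already 0.0053 M).
Ksp ≈ (0.0053)^2 × s
s = 1.9 x 10^-7 M
Check: 2s = 3.7 × 10^-7 ≪ 0.0053, so the approximation is valid.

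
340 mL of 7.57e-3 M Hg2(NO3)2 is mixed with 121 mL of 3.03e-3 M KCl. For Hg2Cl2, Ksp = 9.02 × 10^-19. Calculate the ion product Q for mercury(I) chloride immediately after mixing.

Q ≈ 3.53 × 10^-9

Total volume = 340 + 121 = 461 mL.
[Hg2^2+] = 7.57 × 10^-3 × (340/461) = 5.583 x 10^-3 M
[Cl^-] = 3.03 × 10^-3 × (121/461) = 7.953 × 10^-4 M
Hg2Cl2(s) ⇌ Hg2^2+(aq) + 2 Cl^-(aq), so Q = [Hg2^2+][Cl^-]^2
Q = (5.583 × 10^-3)(7.953 × 10^-4)^2 = 3.53 × 10^-9
Q > Ksp, so Hg2Cl2 will precipitate.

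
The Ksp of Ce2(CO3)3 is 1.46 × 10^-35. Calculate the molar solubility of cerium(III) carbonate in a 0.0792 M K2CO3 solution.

Ce2(CO3)3(s) ⇌ 2 Ce^3+(aq) + 3 CO3^2-(aq)
Ksp = [Ce^3+]^2[CO3^2-]^3
Let s = moles of Ce2(CO3)3 that dissolve per litre. [Ce^3+] = 2s, [CO3^2-] = 0.0792 + 3s ≈ 0.0792 (since CO3^2- from K2CO3 dominates).
Ksp ≈ (2s)^2 × (0.0792)^3
s = 8.57 × 10^-17 M
Check: 3s = 2.6 × 10^-16 ≪ 0.0792, so the approximation is valid.

8.57 x 10^-17 M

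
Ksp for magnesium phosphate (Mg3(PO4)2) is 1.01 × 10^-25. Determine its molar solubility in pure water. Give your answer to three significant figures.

Mg3(PO4)2(s) <=> 3 Mg^2+(aq) + 2 PO4^3-(aq)
Ksp = [Mg^2+]^3[PO4^3-]^2
Let s = molar solubility. Then [Mg^2+] = 3s and [PO4^3-] = 2s.
So Ksp = (3s)^3 × (2s)^2 = 108s^5
Solving, s = (1.01 × 10^-25/108)^(1/5) = 3.93 × 10^-6 M

s ≈ 3.93e-6 M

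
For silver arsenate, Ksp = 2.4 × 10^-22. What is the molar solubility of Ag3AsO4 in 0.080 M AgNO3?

s = 4.7e-19 M

Ag3AsO4(s) ⇌ 3 Ag^+ + AsO4^3-
Ksp = [Ag^+]^3[AsO4^3-]
Let s be the molar solubility in this solution. [Ag^+] = 0.080 + 3s ≈ 0.080, [AsO4^3-] = s (common-ion effect: Ag^+ is already 0.080 M).
Ksp ≈ (0.080)^3 × s
s = 4.7 x 10^-19 M
Check: 3s = 1.4 × 10^-18 ≪ 0.080, so the approximation is valid.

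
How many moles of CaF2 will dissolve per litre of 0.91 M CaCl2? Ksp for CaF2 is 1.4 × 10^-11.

s ≈ 2.0 x 10^-6 M

CaF2(s) ⇌ Ca^2+ + 2 F^-
Ksp = [Ca^2+][F^-]^2
Let s be the molar solubility in this solution. [Ca^2+] = 0.91 + s ≈ 0.91, [F^-] = 2s (Ksp is small, so little additional dissolves).
Ksp ≈ 0.91 × (2s)^2
s = 2.0 × 10^-6 M
Check: s = 2.0 × 10^-6 ≪ 0.91, so the approximation is valid.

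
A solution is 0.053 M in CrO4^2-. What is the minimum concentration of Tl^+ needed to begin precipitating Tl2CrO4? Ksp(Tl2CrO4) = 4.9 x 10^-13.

[Tl^+] = 3.0 x 10^-6 M

Tl2CrO4(s) <=> 2 Tl^+(aq) + CrO4^2-(aq)
Ksp = [Tl^+]^2[CrO4^2-]
Precipitation begins when Q = Ksp. With [CrO4^2-] = 0.053 M:
4.9 x 10^-13 = (0.053) × [Tl^+]^2
[Tl^+] = (4.9 x 10^-13 / 5.3 × 10^-2)^(1/2) = 3.0 × 10^-6 M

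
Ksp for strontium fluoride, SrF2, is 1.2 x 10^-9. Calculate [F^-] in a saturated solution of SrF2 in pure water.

SrF2(s) ⇌ Sr^2+ + 2 F^-
Ksp = [Sr^2+][F^-]^2
If s mol/L of SrF2 dissolves, [Sr^2+] = s and [F^-] = 2s.
Ksp = s(2s)^2 = 4s^3
s^3 = 1.2 x 10^-9 / 4, so s = 6.69 × 10^-4 M
[F^-] = 2s = 1.3 × 10^-3 M

1.3 × 10^-3 M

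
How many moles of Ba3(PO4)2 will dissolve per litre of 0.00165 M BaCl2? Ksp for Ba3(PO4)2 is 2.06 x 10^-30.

Ba3(PO4)2(s) ⇌ 3 Ba^2+(aq) + 2 PO4^3-(aq)
Ksp = [Ba^2+]^3[PO4^3-]^2
Let s = moles of Ba3(PO4)2 that dissolve per litre. [Ba^2+] = 0.00165 + 3s ≈ 0.00165, [PO4^3-] = 2s (since Ba^2+ from BaCl2 dominates).
Ksp ≈ (0.00165)^3 × (2s)^2
s = 1.07 × 10^-11 M
Check: 3s = 3.2 × 10^-11 ≪ 0.00165, so the approximation is valid.

s = 1.07 × 10^-11 M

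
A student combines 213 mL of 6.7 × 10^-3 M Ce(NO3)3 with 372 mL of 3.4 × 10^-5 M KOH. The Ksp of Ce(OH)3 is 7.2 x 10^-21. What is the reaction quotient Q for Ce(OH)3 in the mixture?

Total volume = 213 + 372 = 585 mL.
[Ce^3+] = 6.7 × 10^-3 × (213/585) = 2.44 × 10^-3 M
[OH^-] = 3.4 × 10^-5 × (372/585) = 2.16 x 10^-5 M
Ce(OH)3(s) ⇌ Ce^3+ + 3 OH^-, so Q = [Ce^3+][OH^-]^3
Q = (2.44 x 10^-3)(2.16 x 10^-5)^3 = 2.5 × 10^-17
Q > Ksp, so Ce(OH)3 will precipitate.

2.5e-17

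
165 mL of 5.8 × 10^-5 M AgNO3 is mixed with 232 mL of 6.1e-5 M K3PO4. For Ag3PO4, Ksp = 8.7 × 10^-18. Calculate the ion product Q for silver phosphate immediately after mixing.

Q ≈ 5.0e-19

Total volume = 165 + 232 = 397 mL.
[Ag^+] = 5.8 × 10^-5 × (165/397) = 2.41 × 10^-5 M
[PO4^3-] = 6.1 x 10^-5 × (232/397) = 3.56 × 10^-5 M
Ag3PO4(s) <=> 3 Ag^+ + PO4^3-, so Q = [Ag^+]^3[PO4^3-]
Q = (2.41 × 10^-5)^3(3.56 × 10^-5) = 5.0 × 10^-19
Q < Ksp, so no precipitate of Ag3PO4 forms.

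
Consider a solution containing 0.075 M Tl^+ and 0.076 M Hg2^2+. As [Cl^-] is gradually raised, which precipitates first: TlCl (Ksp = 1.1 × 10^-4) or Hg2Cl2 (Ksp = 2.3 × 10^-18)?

Hg2Cl2

Precipitation of each salt starts when its ion product equals its Ksp.
For TlCl: 1.1 × 10^-4 = 0.075 × [Cl^-]  ⇒  [Cl^-] = 1.5 x 10^-3 M.
For Hg2Cl2: 2.3 × 10^-18 = 0.076 × [Cl^-]^2  ⇒  [Cl^-] = 5.5 × 10^-9 M.
The salt with the lower threshold [Cl^-] precipitates first: Hg2Cl2.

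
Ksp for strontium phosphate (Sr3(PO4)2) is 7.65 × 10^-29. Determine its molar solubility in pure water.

Sr3(PO4)2(s) <=> 3 Sr^2+(aq) + 2 PO4^3-(aq)
Ksp = [Sr^2+]^3[PO4^3-]^2
Let s = molar solubility. Then [Sr^2+] = 3s and [PO4^3-] = 2s.
Substituting: Ksp = (3s)^3(2s)^2 = 108s^5
s = (7.65 × 10^-29 / 108)^(1/5) = 9.33 × 10^-7 M

s = 9.33 × 10^-7 M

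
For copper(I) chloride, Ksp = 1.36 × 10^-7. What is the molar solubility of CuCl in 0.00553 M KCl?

s ≈ 2.46e-5 M

CuCl(s) <=> Cu^+ + Cl^-
Ksp = [Cu^+][Cl^-]
If s mol/L dissolves here, [Cu^+] = s, [Cl^-] = 0.00553 + s ≈ 0.00553 (since Cl^- from KCl dominates).
Ksp ≈ s × 0.00553
s = 2.46 × 10^-5 M
Check: s = 2.5 × 10^-5 ≪ 0.00553, so the approximation is valid.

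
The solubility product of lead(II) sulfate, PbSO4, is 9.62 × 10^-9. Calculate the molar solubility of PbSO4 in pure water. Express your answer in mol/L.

PbSO4(s) ⇌ Pb^2+ + SO4^2-
Ksp = [Pb^2+][SO4^2-]
Let s = molar solubility. Then [Pb^2+] = s and [SO4^2-] = s.
Ksp = (s)(s) = s^2
s = (9.62 × 10^-9)^(1/2) = 9.81 × 10^-5 M

9.81 × 10^-5 M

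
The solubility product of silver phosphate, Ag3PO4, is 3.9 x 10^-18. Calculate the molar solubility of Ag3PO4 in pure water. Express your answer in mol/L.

1.9 x 10^-5 M

Ag3PO4(s) ⇌ 3 Ag^+(aq) + PO4^3-(aq)
Ksp = [Ag^+]^3[PO4^3-]
Let s = molar solubility. Then [Ag^+] = 3s and [PO4^3-] = s.
Ksp = (3s)^3s = 27s^4
s = (3.9 x 10^-18 / 27)^(1/4) = 1.9 x 10^-5 M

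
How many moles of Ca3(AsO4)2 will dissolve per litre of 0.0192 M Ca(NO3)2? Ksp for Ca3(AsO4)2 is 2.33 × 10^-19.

s = 9.07 x 10^-8 M

Ca3(AsO4)2(s) <=> 3 Ca^2+ + 2 AsO4^3-
Ksp = [Ca^2+]^3[AsO4^3-]^2
Let s = moles of Ca3(AsO4)2 that dissolve per litre. [Ca^2+] = 0.0192 + 3s ≈ 0.0192, [AsO4^3-] = 2s (Ksp is small, so little additional dissolves).
Ksp ≈ (0.0192)^3 × (2s)^2
s = 9.07 × 10^-8 M
Check: 3s = 2.7 × 10^-7 ≪ 0.0192, so the approximation is valid.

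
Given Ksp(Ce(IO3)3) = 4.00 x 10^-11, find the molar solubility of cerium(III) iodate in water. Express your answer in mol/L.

s ≈ 1.10 × 10^-3 M

Ce(IO3)3(s) <=> Ce^3+(aq) + 3 IO3^-(aq)
Ksp = [Ce^3+][IO3^-]^3
Let s = molar solubility. Then [Ce^3+] = s and [IO3^-] = 3s.
So Ksp = s × (3s)^3 = 27s^4
s = (4.00 x 10^-11 / 27)^(1/4) = 1.10 × 10^-3 M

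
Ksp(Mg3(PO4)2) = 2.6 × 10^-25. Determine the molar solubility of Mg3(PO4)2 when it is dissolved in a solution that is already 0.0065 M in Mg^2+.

s ≈ 4.9 × 10^-10 M

Mg3(PO4)2(s) <=> 3 Mg^2+(aq) + 2 PO4^3-(aq)
Ksp = [Mg^2+]^3[PO4^3-]^2
Let s = moles of Mg3(PO4)2 that dissolve per litre. [Mg^2+] = 0.0065 + 3s ≈ 0.0065, [PO4^3-] = 2s (common-ion effect: Mg^2+ is already 0.0065 M).
Ksp ≈ (0.0065)^3 × (2s)^2
s = 4.9 × 10^-10 M
Check: 3s = 1.5 × 10^-9 ≪ 0.0065, so the approximation is valid.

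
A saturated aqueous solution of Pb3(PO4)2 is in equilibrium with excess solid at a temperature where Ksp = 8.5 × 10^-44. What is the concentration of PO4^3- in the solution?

Pb3(PO4)2(s) ⇌ 3 Pb^2+(aq) + 2 PO4^3-(aq)
Ksp = [Pb^2+]^3[PO4^3-]^2
For each mole of Pb3(PO4)2 that dissolves: [Pb^2+] = 3s, [PO4^3-] = 2s.
Substituting: Ksp = (3s)^3(2s)^2 = 108s^5
s = (8.5 × 10^-44 / 108)^(1/5) = 9.53 x 10^-10 M
[PO4^3-] = 2s = 1.9 × 10^-9 M

[PO4^3-] = 1.9 × 10^-9 M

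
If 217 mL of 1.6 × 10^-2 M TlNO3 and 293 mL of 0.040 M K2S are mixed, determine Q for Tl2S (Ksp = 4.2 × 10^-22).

Q = 1.1e-6

Total volume = 217 + 293 = 510 mL.
[Tl^+] = 1.6 × 10^-2 × (217/510) = 6.81 x 10^-3 M
[S^2-] = 4.0 × 10^-2 × (293/510) = 2.30 × 10^-2 M
Tl2S(s) ⇌ 2 Tl^+ + S^2-, so Q = [Tl^+]^2[S^2-]
Q = (6.81 × 10^-3)^2(2.30 × 10^-2) = 1.1 × 10^-6
Q > Ksp, so Tl2S will precipitate.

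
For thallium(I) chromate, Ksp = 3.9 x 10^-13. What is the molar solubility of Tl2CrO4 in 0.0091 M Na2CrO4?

Tl2CrO4(s) ⇌ 2 Tl^+(aq) + CrO4^2-(aq)
Ksp = [Tl^+]^2[CrO4^2-]
Let s = moles of Tl2CrO4 that dissolve per litre. [Tl^+] = 2s, [CrO4^2-] = 0.0091 + s ≈ 0.0091 (since CrO4^2- from Na2CrO4 dominates).
Ksp ≈ (2s)^2 × 0.0091
s = 3.3 × 10^-6 M
Check: s = 3.3 x 10^-6 ≪ 0.0091, so the approximation is valid.

3.3e-6 M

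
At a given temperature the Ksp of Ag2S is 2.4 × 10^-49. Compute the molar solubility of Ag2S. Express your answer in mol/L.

s = 3.9 × 10^-17 M

Ag2S(s) <=> 2 Ag^+(aq) + S^2-(aq)
Ksp = [Ag^+]^2[S^2-]
If s mol/L of Ag2S dissolves, [Ag^+] = 2s and [S^2-] = s.
Substituting: Ksp = (2s)^2s = 4s^3
Solving, s = (2.4 × 10^-49/4)^(1/3) = 3.9 × 10^-17 M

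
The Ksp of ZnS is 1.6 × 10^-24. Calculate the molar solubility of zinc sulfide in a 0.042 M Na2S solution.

s ≈ 3.8 x 10^-23 M

ZnS(s) ⇌ Zn^2+ + S^2-
Ksp = [Zn^2+][S^2-]
Let s be the molar solubility in this solution. [Zn^2+] = s, [S^2-] = 0.042 + s ≈ 0.042 (since S^2- from Na2S dominates).
Ksp ≈ s × 0.042
s = 3.8 x 10^-23 M
Check: s = 3.8 × 10^-23 ≪ 0.042, so the approximation is valid.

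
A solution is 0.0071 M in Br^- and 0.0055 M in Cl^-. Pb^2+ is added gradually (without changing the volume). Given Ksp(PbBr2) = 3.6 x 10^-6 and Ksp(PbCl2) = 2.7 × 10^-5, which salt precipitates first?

Each salt begins to precipitate when Q = Ksp, i.e. when [Pb^2+] reaches its threshold.
For PbBr2: 3.6 x 10^-6 = (0.0071)^2 × [Pb^2+]  ⇒  [Pb^2+] = 7.1 x 10^-2 M.
For PbCl2: 2.7 × 10^-5 = (0.0055)^2 × [Pb^2+]  ⇒  [Pb^2+] = 8.9 × 10^-1 M.
The salt with the lower threshold [Pb^2+] precipitates first: PbBr2.

PbBr2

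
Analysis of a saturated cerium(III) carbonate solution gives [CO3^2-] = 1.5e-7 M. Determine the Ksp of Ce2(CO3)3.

Ksp ≈ 3.4 × 10^-35

Ce2(CO3)3(s) ⇌ 2 Ce^3+(aq) + 3 CO3^2-(aq)
Stoichiometry gives [Ce^3+] = (2/3)[CO3^2-] = 1.00 × 10^-7 M.
Ksp = [Ce^3+]^2[CO3^2-]^3
Ksp = (1.00 × 10^-7)^2 × (1.5 x 10^-7)^3 = 3.4 × 10^-35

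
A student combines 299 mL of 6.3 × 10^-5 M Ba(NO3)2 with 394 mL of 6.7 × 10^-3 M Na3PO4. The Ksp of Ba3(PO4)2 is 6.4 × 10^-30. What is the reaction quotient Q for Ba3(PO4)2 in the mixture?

Q ≈ 2.9e-19

Total volume = 299 + 394 = 693 mL.
[Ba^2+] = 6.3 × 10^-5 × (299/693) = 2.72 × 10^-5 M
[PO4^3-] = 6.7 × 10^-3 × (394/693) = 3.81 × 10^-3 M
Ba3(PO4)2(s) ⇌ 3 Ba^2+ + 2 PO4^3-, so Q = [Ba^2+]^3[PO4^3-]^2
Q = (2.72 × 10^-5)^3(3.81 x 10^-3)^2 = 2.9 x 10^-19
Q > Ksp, so Ba3(PO4)2 will precipitate.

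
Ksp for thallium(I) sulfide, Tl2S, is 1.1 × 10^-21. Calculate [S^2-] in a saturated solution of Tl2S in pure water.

Tl2S(s) <=> 2 Tl^+(aq) + S^2-(aq)
Ksp = [Tl^+]^2[S^2-]
For each mole of Tl2S that dissolves: [Tl^+] = 2s, [S^2-] = s.
Ksp = (2s)^2s = 4s^3
s^3 = 1.1 × 10^-21 / 4, so s = 6.50 × 10^-8 M
[S^2-] = s = 6.5 × 10^-8 M

[S^2-] ≈ 6.5e-8 M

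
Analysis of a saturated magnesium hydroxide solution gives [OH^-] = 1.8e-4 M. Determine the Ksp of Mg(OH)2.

Ksp ≈ 2.9 x 10^-12

Mg(OH)2(s) ⇌ Mg^2+(aq) + 2 OH^-(aq)
Stoichiometry gives [Mg^2+] = (1/2)[OH^-] = 9.00 × 10^-5 M.
Ksp = [Mg^2+][OH^-]^2
Ksp = 9.00 x 10^-5 × (1.8 x 10^-4)^2 = 2.9 × 10^-12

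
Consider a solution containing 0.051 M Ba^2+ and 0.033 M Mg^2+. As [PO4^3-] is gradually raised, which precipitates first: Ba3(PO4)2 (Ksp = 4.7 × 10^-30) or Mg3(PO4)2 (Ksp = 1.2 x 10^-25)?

Each salt begins to precipitate when Q = Ksp, i.e. when [PO4^3-] reaches its threshold.
For Ba3(PO4)2: 4.7 × 10^-30 = (0.051)^3 × [PO4^3-]^2  ⇒  [PO4^3-] = 1.9 × 10^-13 M.
For Mg3(PO4)2: 1.2 x 10^-25 = (0.033)^3 × [PO4^3-]^2  ⇒  [PO4^3-] = 5.8 × 10^-11 M.
The salt with the lower threshold [PO4^3-] precipitates first: Ba3(PO4)2.

Ba3(PO4)2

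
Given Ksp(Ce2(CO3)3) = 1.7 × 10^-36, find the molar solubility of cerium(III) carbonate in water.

Ce2(CO3)3(s) ⇌ 2 Ce^3+(aq) + 3 CO3^2-(aq)
Ksp = [Ce^3+]^2[CO3^2-]^3
If s mol/L of Ce2(CO3)3 dissolves, [Ce^3+] = 2s and [CO3^2-] = 3s.
So Ksp = (2s)^2 × (3s)^3 = 108s^5
Solving, s = (1.7 × 10^-36/108)^(1/5) = 2.8 × 10^-8 M

s = 2.8e-8 M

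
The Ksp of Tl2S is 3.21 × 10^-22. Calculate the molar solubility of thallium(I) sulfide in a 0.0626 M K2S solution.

s ≈ 3.58 × 10^-11 M

Tl2S(s) ⇌ 2 Tl^+ + S^2-
Ksp = [Tl^+]^2[S^2-]
If s mol/L dissolves here, [Tl^+] = 2s, [S^2-] = 0.0626 + s ≈ 0.0626 (Ksp is small, so little additional dissolves).
Ksp ≈ (2s)^2 × 0.0626
s = 3.58 x 10^-11 M
Check: s = 3.6 x 10^-11 ≪ 0.0626, so the approximation is valid.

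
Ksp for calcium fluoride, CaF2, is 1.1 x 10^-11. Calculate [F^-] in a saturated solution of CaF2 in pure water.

[F^-] = 2.8e-4 M

CaF2(s) ⇌ Ca^2+(aq) + 2 F^-(aq)
Ksp = [Ca^2+][F^-]^2
Let s = molar solubility. Then [Ca^2+] = s and [F^-] = 2s.
So Ksp = s × (2s)^2 = 4s^3
s = (1.1 x 10^-11 / 4)^(1/3) = 1.40 x 10^-4 M
[F^-] = 2s = 2.8 × 10^-4 M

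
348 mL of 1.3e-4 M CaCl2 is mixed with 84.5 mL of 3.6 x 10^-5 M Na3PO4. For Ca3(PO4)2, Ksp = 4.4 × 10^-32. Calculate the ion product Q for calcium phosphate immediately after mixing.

Q = 5.7e-23

Total volume = 348 + 84.5 = 432.5 mL.
[Ca^2+] = 1.3 × 10^-4 × (348/432.5) = 1.05 × 10^-4 M
[PO4^3-] = 3.6 x 10^-5 × (84.5/432.5) = 7.03 × 10^-6 M
Ca3(PO4)2(s) <=> 3 Ca^2+ + 2 PO4^3-, so Q = [Ca^2+]^3[PO4^3-]^2
Q = (1.05 x 10^-4)^3(7.03 x 10^-6)^2 = 5.7 x 10^-23
Q > Ksp, so Ca3(PO4)2 will precipitate.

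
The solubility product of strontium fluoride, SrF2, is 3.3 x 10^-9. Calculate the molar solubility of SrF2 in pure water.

SrF2(s) ⇌ Sr^2+(aq) + 2 F^-(aq)
Ksp = [Sr^2+][F^-]^2
For each mole of SrF2 that dissolves: [Sr^2+] = s, [F^-] = 2s.
So Ksp = s × (2s)^2 = 4s^3
s^3 = 3.3 x 10^-9 / 4, so s = 9.4 × 10^-4 M

9.4e-4 M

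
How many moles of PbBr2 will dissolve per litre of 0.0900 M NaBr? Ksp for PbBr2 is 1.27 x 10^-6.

PbBr2(s) <=> Pb^2+(aq) + 2 Br^-(aq)
Ksp = [Pb^2+][Br^-]^2
Let s = moles of PbBr2 that dissolve per litre. [Pb^2+] = s, [Br^-] = 0.0900 + 2s ≈ 0.0900 (common-ion effect: Br^- is already 0.0900 M).
Ksp ≈ s × (0.0900)^2
s = 1.57 × 10^-4 M
Check: 2s = 3.1 x 10^-4 ≪ 0.0900, so the approximation is valid.

s ≈ 1.57e-4 M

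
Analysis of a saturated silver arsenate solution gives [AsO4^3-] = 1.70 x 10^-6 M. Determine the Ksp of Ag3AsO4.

Ag3AsO4(s) ⇌ 3 Ag^+(aq) + AsO4^3-(aq)
Stoichiometry gives [Ag^+] = (3/1)[AsO4^3-] = 5.100 x 10^-6 M.
Ksp = [Ag^+]^3[AsO4^3-]
Ksp = (5.100 × 10^-6)^3 × 1.70 × 10^-6 = 2.26 x 10^-22

Ksp ≈ 2.26 x 10^-22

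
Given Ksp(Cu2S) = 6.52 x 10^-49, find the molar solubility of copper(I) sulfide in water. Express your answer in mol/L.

5.46 × 10^-17 M

Cu2S(s) <=> 2 Cu^+ + S^2-
Ksp = [Cu^+]^2[S^2-]
For each mole of Cu2S that dissolves: [Cu^+] = 2s, [S^2-] = s.
Ksp = (2s)^2s = 4s^3
s^3 = 6.52 x 10^-49 / 4, so s = 5.46 x 10^-17 M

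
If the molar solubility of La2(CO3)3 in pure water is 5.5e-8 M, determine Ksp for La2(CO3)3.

Ksp ≈ 5.4 × 10^-35

La2(CO3)3(s) ⇌ 2 La^3+ + 3 CO3^2-
For each mole of La2(CO3)3 that dissolves: [La^3+] = 2s, [CO3^2-] = 3s.
Ksp = [La^3+]^2[CO3^2-]^3
So Ksp = (2s)^2 × (3s)^3 = 108s^5
With s = 5.5 x 10^-8: Ksp = 5.4 × 10^-35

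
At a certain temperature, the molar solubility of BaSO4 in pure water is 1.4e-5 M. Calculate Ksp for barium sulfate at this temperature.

Ksp ≈ 2.0 x 10^-10

BaSO4(s) <=> Ba^2+(aq) + SO4^2-(aq)
Let s = molar solubility. Then [Ba^2+] = s and [SO4^2-] = s.
Ksp = [Ba^2+][SO4^2-]
Ksp = s × s = s^2
With s = 1.4 × 10^-5: Ksp = 2.0 × 10^-10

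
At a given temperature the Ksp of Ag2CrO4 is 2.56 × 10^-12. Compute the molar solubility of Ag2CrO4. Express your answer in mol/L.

s = 8.62e-5 M

Ag2CrO4(s) ⇌ 2 Ag^+(aq) + CrO4^2-(aq)
Ksp = [Ag^+]^2[CrO4^2-]
For each mole of Ag2CrO4 that dissolves: [Ag^+] = 2s, [CrO4^2-] = s.
Substituting: Ksp = (2s)^2s = 4s^3
s = (2.56 × 10^-12 / 4)^(1/3) = 8.62 x 10^-5 M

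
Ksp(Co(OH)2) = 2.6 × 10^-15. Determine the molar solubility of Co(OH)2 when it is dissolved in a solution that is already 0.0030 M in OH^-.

Co(OH)2(s) ⇌ Co^2+ + 2 OH^-
Ksp = [Co^2+][OH^-]^2
If s mol/L dissolves here, [Co^2+] = s, [OH^-] = 0.0030 + 2s ≈ 0.0030 (Ksp is small, so little additional dissolves).
Ksp ≈ s × (0.0030)^2
s = 2.9 × 10^-10 M
Check: 2s = 5.8 × 10^-10 ≪ 0.0030, so the approximation is valid.

s ≈ 2.9e-10 M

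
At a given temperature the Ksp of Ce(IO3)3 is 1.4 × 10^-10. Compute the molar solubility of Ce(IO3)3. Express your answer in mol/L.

Ce(IO3)3(s) <=> Ce^3+(aq) + 3 IO3^-(aq)
Ksp = [Ce^3+][IO3^-]^3
If s mol/L of Ce(IO3)3 dissolves, [Ce^3+] = s and [IO3^-] = 3s.
So Ksp = s × (3s)^3 = 27s^4
s^4 = 1.4 × 10^-10 / 27, so s = 1.5 × 10^-3 M

s ≈ 1.5e-3 M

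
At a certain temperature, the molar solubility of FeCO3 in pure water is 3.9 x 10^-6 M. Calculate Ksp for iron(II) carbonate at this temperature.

FeCO3(s) ⇌ Fe^2+ + CO3^2-
If s mol/L of FeCO3 dissolves, [Fe^2+] = s and [CO3^2-] = s.
Ksp = [Fe^2+][CO3^2-]
Ksp = s × s = s^2
Ksp = (3.9 × 10^-6)^2 = 1.5 × 10^-11

Ksp ≈ 1.5 x 10^-11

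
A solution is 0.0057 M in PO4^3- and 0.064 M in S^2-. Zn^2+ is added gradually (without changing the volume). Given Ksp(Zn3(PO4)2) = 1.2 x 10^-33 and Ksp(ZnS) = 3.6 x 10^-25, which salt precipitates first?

ZnS

Each salt begins to precipitate when Q = Ksp, i.e. when [Zn^2+] reaches its threshold.
For Zn3(PO4)2: 1.2 x 10^-33 = (0.0057)^2 × [Zn^2+]^3  ⇒  [Zn^2+] = 3.3 × 10^-10 M.
For ZnS: 3.6 x 10^-25 = 0.064 × [Zn^2+]  ⇒  [Zn^2+] = 5.6 × 10^-24 M.
The salt with the lower threshold [Zn^2+] precipitates first: ZnS.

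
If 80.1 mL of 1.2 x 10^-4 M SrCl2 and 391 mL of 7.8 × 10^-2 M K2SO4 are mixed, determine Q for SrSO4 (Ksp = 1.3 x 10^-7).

1.3 × 10^-6

Total volume = 80.1 + 391 = 471.1 mL.
[Sr^2+] = 1.2 × 10^-4 × (80.1/471.1) = 2.04 × 10^-5 M
[SO4^2-] = 7.8 × 10^-2 × (391/471.1) = 6.47 x 10^-2 M
SrSO4(s) ⇌ Sr^2+(aq) + SO4^2-(aq), so Q = [Sr^2+][SO4^2-]
Q = (2.04 × 10^-5)(6.47 x 10^-2) = 1.3 × 10^-6
Q > Ksp, so SrSO4 will precipitate.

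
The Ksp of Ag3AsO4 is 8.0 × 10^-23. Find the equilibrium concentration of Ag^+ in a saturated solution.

Ag3AsO4(s) ⇌ 3 Ag^+ + AsO4^3-
Ksp = [Ag^+]^3[AsO4^3-]
With molar solubility s: [Ag^+] = 3s, [AsO4^3-] = s.
So Ksp = (3s)^3 × s = 27s^4
Solving, s = (8.0 × 10^-23/27)^(1/4) = 1.31 × 10^-6 M
[Ag^+] = 3s = 3.9 x 10^-6 M

[Ag^+] = 3.9 x 10^-6 M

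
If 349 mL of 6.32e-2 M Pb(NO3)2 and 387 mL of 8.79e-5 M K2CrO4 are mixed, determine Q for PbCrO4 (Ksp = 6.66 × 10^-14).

Total volume = 349 + 387 = 736 mL.
[Pb^2+] = 6.32 x 10^-2 × (349/736) = 2.997 × 10^-2 M
[CrO4^2-] = 8.79 x 10^-5 × (387/736) = 4.622 × 10^-5 M
PbCrO4(s) ⇌ Pb^2+(aq) + CrO4^2-(aq), so Q = [Pb^2+][CrO4^2-]
Q = (2.997 × 10^-2)(4.622 × 10^-5) = 1.39 × 10^-6
Q > Ksp, so PbCrO4 will precipitate.

Q ≈ 1.39e-6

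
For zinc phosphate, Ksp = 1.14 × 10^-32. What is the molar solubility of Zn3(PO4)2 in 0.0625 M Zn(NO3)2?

3.42 × 10^-15 M

Zn3(PO4)2(s) ⇌ 3 Zn^2+ + 2 PO4^3-
Ksp = [Zn^2+]^3[PO4^3-]^2
Let s be the molar solubility in this solution. [Zn^2+] = 0.0625 + 3s ≈ 0.0625, [PO4^3-] = 2s (common-ion effect: Zn^2+ is already 0.0625 M).
Ksp ≈ (0.0625)^3 × (2s)^2
s = 3.42 × 10^-15 M
Check: 3s = 1.0 x 10^-14 ≪ 0.0625, so the approximation is valid.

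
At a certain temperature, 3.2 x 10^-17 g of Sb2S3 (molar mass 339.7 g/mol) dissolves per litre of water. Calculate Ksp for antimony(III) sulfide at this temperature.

Ksp ≈ 8.0 × 10^-94

Molar solubility s = (3.2 x 10^-17 g/L) / (339.7 g/mol) = 9.42 × 10^-20 M.
Sb2S3(s) <=> 2 Sb^3+ + 3 S^2-
For each mole of Sb2S3 that dissolves: [Sb^3+] = 2s, [S^2-] = 3s.
Ksp = [Sb^3+]^2[S^2-]^3
So Ksp = (2s)^2 × (3s)^3 = 108s^5
Ksp = 108 × (9.42 × 10^-20)^5 = 8.0 × 10^-94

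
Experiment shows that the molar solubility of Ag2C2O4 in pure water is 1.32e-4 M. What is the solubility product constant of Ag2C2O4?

9.20 x 10^-12

Ag2C2O4(s) ⇌ 2 Ag^+ + C2O4^2-
Let s = molar solubility. Then [Ag^+] = 2s and [C2O4^2-] = s.
Ksp = [Ag^+]^2[C2O4^2-]
Ksp = (2s)^2s = 4s^3
With s = 1.32 × 10^-4: Ksp = 9.20 × 10^-12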